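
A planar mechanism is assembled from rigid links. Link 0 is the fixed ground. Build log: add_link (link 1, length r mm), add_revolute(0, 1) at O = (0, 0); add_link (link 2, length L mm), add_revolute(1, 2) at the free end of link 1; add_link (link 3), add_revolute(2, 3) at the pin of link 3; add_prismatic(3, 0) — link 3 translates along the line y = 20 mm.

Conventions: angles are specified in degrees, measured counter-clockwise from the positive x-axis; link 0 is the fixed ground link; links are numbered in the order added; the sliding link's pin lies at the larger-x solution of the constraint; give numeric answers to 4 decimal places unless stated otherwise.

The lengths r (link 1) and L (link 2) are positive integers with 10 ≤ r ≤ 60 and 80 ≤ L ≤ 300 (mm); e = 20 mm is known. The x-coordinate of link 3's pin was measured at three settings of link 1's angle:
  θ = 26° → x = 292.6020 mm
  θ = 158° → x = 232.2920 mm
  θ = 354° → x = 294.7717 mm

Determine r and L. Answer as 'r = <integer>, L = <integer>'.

constraint per measurement: (x − r cos θ)² + (r sin θ − e)² = L²
subtracting the θ₁ and θ₂ equations cancels the r² and L² terms:
r = (x₁² − x₂²) / (2[(x₁cos θ₁ + e sin θ₁) − (x₂cos θ₂ + e sin θ₂)]) = 33.0000 → r = 33
L² = (x₁ − r cos θ₁)² + (r sin θ₁ − e)² = 69169.0107 → L = 263.0000 → L = 263
check at θ₃=354°: x = 294.7717 (printed 294.7717) ✓

r = 33, L = 263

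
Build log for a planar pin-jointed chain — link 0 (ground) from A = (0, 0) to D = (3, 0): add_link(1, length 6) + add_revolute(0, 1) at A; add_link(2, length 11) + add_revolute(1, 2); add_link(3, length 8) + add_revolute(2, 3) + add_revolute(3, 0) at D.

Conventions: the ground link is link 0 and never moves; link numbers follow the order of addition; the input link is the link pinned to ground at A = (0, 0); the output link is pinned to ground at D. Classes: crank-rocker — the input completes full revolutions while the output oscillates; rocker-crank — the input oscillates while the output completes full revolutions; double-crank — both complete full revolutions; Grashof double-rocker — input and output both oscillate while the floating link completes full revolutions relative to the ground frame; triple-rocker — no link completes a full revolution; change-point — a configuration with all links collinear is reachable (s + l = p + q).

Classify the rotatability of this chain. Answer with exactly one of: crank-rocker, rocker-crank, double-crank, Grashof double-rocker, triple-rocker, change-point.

lengths: ground=3, input=6, coupler=11, output=8
sorted: s=3 (shortest), l=11 (longest), p+q=14
s + l = 14 vs p + q = 14
s + l = p + q → change-point (collinear configuration reachable)

change-point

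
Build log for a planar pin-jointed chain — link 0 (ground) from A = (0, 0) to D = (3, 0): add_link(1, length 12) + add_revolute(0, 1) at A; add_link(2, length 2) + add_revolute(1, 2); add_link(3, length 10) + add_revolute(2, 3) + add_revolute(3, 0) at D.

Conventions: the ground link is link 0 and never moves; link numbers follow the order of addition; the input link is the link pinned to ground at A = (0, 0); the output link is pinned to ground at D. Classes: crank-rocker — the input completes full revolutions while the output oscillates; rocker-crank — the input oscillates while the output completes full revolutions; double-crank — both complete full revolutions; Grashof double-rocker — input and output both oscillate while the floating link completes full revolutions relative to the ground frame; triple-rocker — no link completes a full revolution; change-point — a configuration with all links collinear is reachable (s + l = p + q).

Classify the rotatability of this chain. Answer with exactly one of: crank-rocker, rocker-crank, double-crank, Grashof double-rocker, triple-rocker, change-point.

lengths: ground=3, input=12, coupler=2, output=10
sorted: s=2 (shortest), l=12 (longest), p+q=13
s + l = 14 vs p + q = 13
s + l > p + q → non-Grashof → no link fully rotates → triple-rocker

triple-rocker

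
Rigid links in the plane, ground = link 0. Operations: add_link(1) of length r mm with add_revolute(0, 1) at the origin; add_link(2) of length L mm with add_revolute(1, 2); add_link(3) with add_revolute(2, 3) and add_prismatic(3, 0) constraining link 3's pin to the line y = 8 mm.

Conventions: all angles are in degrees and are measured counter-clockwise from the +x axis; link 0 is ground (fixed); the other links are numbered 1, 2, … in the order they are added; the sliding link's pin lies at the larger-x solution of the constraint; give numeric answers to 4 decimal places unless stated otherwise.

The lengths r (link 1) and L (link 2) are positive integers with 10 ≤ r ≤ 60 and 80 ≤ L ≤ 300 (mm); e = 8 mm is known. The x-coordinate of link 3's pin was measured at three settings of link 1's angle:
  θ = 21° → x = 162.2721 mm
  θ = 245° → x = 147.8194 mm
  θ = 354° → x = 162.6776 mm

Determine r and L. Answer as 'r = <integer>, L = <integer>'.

constraint per measurement: (x − r cos θ)² + (r sin θ − e)² = L²
subtracting the θ₁ and θ₂ equations cancels the r² and L² terms:
r = (x₁² − x₂²) / (2[(x₁cos θ₁ + e sin θ₁) − (x₂cos θ₂ + e sin θ₂)]) = 10.0000 → r = 10
L² = (x₁ − r cos θ₁)² + (r sin θ₁ − e)² = 23409.0144 → L = 153.0000 → L = 153
check at θ₃=354°: x = 162.6776 (printed 162.6776) ✓

r = 10, L = 153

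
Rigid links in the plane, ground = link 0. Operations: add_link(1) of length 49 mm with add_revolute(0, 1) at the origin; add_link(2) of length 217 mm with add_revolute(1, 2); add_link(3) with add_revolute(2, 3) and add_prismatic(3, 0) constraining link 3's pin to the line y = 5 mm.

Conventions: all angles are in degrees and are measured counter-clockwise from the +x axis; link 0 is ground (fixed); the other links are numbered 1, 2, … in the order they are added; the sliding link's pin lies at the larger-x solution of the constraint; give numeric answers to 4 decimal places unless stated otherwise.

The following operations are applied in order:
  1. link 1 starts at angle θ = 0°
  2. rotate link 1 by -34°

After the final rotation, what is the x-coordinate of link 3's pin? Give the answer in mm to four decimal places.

geometry: r = 49 mm, L = 217 mm, e = 5 mm; θ starts at 0°
rotate link 1 by -34°: θ ← 0° -34° = -34°
crank pin P = (r cos θ, r sin θ) = (40.622841, -27.400452)
h = r sin θ − e = -27.400452 − 5 = -32.400452
x = r cos θ + √(L² − h²) = 40.622841 + 214.567497 = 255.190338

255.1903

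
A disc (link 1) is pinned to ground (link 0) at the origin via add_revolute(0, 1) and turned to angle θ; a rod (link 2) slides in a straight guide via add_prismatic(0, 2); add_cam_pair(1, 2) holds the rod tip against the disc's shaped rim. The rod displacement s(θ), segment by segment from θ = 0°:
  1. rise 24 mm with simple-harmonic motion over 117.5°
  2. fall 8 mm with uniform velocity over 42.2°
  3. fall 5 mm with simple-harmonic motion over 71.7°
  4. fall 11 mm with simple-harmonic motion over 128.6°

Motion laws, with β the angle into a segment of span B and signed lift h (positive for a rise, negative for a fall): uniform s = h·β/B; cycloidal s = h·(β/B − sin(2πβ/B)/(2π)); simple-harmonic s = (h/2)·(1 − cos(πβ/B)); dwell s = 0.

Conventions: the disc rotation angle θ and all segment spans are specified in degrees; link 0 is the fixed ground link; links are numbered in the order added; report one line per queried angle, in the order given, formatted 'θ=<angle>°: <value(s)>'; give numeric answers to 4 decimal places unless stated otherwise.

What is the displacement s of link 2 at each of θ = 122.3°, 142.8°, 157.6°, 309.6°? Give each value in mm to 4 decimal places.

segment 1 (0° to 117.5°, simple-harmonic, h = 24) is passed completely: s = 0.0000 + (24) = 24.0000
θ = 122.3° falls in segment 2 (117.5° to 159.7°, uniform, h = -8): β = 122.3 − 117.5 = 4.8°, B = 42.2°; Δs = -8·4.8/42.2 = -0.9100; s = 24.0000 − 0.9100 = 23.0900
θ = 142.8° falls in segment 2 (117.5° to 159.7°, uniform, h = -8): β = 142.8 − 117.5 = 25.3°, B = 42.2°; Δs = -8·25.3/42.2 = -4.7962; s = 24.0000 − 4.7962 = 19.2038
θ = 157.6° falls in segment 2 (117.5° to 159.7°, uniform, h = -8): β = 157.6 − 117.5 = 40.1°, B = 42.2°; Δs = -8·40.1/42.2 = -7.6019; s = 24.0000 − 7.6019 = 16.3981
segment 2 (117.5° to 159.7°, uniform, h = -8) is passed completely: s = 24.0000 + (-8) = 16.0000
segment 3 (159.7° to 231.4°, simple-harmonic, h = -5) is passed completely: s = 16.0000 + (-5) = 11.0000
θ = 309.6° falls in segment 4 (231.4° to 360°, simple-harmonic, h = -11): β = 309.6 − 231.4 = 78.2°, B = 128.6°; Δs = -11/2·(1 − cos(π·0.6081)) = -7.3319; s = 11.0000 − 7.3319 = 3.6681

θ=122.3°: 23.0900
θ=142.8°: 19.2038
θ=157.6°: 16.3981
θ=309.6°: 3.6681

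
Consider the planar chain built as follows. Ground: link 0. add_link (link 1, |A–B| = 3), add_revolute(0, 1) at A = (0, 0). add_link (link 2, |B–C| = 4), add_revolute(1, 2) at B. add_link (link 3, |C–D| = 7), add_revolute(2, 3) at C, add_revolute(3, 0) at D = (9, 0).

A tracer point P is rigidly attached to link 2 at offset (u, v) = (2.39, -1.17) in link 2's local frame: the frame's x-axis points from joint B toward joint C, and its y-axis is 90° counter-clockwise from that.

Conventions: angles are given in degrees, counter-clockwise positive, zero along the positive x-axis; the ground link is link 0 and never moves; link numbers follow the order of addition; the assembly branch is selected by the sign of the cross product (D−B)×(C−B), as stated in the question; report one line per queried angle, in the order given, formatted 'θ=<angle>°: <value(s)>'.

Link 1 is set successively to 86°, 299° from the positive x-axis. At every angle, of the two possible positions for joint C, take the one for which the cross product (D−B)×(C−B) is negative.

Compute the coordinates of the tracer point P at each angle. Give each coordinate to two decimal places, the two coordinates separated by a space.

A=(0,0), D=(9.00,0)
θ=86°: B = A + 3.00·(cos86°, sin86°) = (0.2093, 2.9927)
θ=86°: |BD| = 9.2862
θ=86°: circle(B,4.00) ∩ circle(D,7.00): a=2.8663, h=2.7901
θ=86°:   candidates: C₊=(3.8218,4.7102) cross=25.909; C₋=(2.0234,-0.5723) cross=-25.909
θ=86°:   branch - wants cross < 0 → take C=(2.0234,-0.5723) (cross=-25.909)
θ=86°: ex = (C−B)/|BC| = (0.4535,-0.8912); ey = (0.8912,0.4535)
θ=86°: P = B + 2.39·ex + -1.17·ey = (0.2505,0.3320)
θ=299°: B = A + 3.00·(cos299°, sin299°) = (1.4544, -2.6239)
θ=299°: |BD| = 7.9888
θ=299°: circle(B,4.00) ∩ circle(D,7.00): a=1.9290, h=3.5041
θ=299°:   candidates: C₊=(2.1255,1.3195) cross=27.994; C₋=(4.4273,-5.3000) cross=-27.994
θ=299°:   branch - wants cross < 0 → take C=(4.4273,-5.3000) (cross=-27.994)
θ=299°: ex = (C−B)/|BC| = (0.7432,-0.6690); ey = (0.6690,0.7432)
θ=299°: P = B + 2.39·ex + -1.17·ey = (2.4479,-5.0924)

θ=86°: 0.25 0.33
θ=299°: 2.45 -5.09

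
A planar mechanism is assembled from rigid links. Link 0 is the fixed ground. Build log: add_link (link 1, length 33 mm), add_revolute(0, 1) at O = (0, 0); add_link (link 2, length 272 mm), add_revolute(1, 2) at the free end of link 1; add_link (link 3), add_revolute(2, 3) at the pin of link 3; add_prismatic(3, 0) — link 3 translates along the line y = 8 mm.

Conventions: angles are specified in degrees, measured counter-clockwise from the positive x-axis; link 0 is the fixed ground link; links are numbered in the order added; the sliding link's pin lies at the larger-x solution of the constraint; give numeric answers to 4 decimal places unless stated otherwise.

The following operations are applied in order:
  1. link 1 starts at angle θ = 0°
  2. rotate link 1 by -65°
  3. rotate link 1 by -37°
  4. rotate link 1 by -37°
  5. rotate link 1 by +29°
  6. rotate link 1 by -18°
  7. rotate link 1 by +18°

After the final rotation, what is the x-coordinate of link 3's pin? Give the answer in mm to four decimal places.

geometry: r = 33 mm, L = 272 mm, e = 8 mm; θ starts at 0°
rotate link 1 by -65°: θ ← 0° -65° = -65°
rotate link 1 by -37°: θ ← -65° -37° = -102°
rotate link 1 by -37°: θ ← -102° -37° = -139°
rotate link 1 by +29°: θ ← -139° +29° = -110°
rotate link 1 by -18°: θ ← -110° -18° = -128°
rotate link 1 by +18°: θ ← -128° +18° = -110°
crank pin P = (r cos θ, r sin θ) = (-11.286665, -31.009856)
h = r sin θ − e = -31.009856 − 8 = -39.009856
x = r cos θ + √(L² − h²) = -11.286665 + 269.188096 = 257.901431

257.9014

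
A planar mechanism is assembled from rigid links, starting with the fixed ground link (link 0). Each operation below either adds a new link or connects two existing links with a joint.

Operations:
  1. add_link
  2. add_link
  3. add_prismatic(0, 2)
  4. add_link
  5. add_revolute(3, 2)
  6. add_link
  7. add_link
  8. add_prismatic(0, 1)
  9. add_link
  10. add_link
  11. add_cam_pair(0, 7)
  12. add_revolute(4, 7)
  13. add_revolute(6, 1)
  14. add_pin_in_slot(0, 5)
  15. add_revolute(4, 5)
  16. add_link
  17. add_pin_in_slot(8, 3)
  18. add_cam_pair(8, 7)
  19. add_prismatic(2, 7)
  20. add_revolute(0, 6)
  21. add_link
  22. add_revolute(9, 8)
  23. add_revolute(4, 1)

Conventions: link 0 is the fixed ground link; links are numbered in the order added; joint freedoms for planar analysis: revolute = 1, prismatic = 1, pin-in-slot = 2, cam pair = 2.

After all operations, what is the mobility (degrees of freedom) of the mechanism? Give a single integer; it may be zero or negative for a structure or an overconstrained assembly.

(L,J1,J2)=(1,0,0); link0 fixed
link1: (2,0,0)
link2: (3,0,0)
P 0-2 [J1]: (3,1,0)
link3: (4,1,0)
R 3-2 [J1]: (4,2,0)
link4: (5,2,0)
link5: (6,2,0)
P 0-1 [J1]: (6,3,0)
link6: (7,3,0)
link7: (8,3,0)
C 0-7 [J2]: (8,3,1)
R 4-7 [J1]: (8,4,1)
R 6-1 [J1]: (8,5,1)
PS 0-5 [J2]: (8,5,2)
R 4-5 [J1]: (8,6,2)
link8: (9,6,2)
PS 8-3 [J2]: (9,6,3)
C 8-7 [J2]: (9,6,4)
P 2-7 [J1]: (9,7,4)
R 0-6 [J1]: (9,8,4)
link9: (10,8,4)
R 9-8 [J1]: (10,9,4)
R 4-1 [J1]: (10,10,4)
Grübler: 3·9 − 2·10 − 4 = 3

M = 3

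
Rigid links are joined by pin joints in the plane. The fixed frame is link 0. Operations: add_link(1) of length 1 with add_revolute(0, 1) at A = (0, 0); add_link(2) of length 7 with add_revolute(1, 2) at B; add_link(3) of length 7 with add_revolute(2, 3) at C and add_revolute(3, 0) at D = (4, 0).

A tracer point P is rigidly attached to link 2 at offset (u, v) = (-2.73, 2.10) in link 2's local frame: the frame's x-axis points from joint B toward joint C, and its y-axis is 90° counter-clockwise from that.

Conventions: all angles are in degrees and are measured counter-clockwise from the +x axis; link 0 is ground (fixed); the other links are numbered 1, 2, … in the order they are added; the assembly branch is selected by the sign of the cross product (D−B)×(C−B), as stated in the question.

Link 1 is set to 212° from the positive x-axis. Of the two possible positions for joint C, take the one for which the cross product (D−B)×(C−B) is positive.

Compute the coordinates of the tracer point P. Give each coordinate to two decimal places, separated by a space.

A=(0,0), D=(4.00,0)
B = A + 1.00·(cos212°, sin212°) = (-0.8480, -0.5299)
|BD| = 4.8769
circle(B,7.00) ∩ circle(D,7.00): a=2.4385, h=6.5615
  candidates: C₊=(0.8630,6.2577) cross=32.000; C₋=(2.2889,-6.7877) cross=-32.000
  branch + wants cross > 0 → take C=(0.8630,6.2577) (cross=32.000)
ex = (C−B)/|BC| = (0.2444,0.9697); ey = (-0.9697,0.2444)
P = B + -2.73·ex + 2.10·ey = (-3.5517,-2.6638)

-3.55 -2.66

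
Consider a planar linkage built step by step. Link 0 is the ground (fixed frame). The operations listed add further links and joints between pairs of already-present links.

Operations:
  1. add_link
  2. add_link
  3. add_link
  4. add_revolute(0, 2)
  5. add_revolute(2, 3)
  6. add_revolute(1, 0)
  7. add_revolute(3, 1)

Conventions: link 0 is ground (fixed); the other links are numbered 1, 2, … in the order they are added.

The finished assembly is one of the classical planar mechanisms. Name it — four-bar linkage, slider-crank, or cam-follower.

links: 4 (incl. ground); joints: 4 revolute, 0 prismatic, 0 higher (cam) pair, forming one closed loop
4 links in a single 4R loop → four-bar linkage

four-bar linkage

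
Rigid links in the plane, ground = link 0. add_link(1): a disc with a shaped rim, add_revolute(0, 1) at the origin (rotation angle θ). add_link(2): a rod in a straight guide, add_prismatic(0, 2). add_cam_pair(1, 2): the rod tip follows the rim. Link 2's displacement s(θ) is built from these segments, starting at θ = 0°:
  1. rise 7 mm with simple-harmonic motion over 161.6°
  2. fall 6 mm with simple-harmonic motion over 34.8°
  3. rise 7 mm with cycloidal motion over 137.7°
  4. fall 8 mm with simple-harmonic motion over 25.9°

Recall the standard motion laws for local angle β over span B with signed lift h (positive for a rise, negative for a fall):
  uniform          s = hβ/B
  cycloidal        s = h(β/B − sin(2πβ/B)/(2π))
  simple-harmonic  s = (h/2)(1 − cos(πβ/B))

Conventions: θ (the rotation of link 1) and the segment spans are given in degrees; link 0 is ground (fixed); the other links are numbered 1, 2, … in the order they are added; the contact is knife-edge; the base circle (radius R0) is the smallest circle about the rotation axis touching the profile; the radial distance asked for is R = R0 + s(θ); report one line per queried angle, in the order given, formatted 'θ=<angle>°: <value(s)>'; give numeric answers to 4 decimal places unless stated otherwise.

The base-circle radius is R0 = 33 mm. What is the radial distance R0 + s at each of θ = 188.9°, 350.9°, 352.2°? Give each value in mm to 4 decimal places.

segment 1 (0° to 161.6°, simple-harmonic, h = 7) is passed completely: s = 0.0000 + (7) = 7.0000
θ = 188.9° falls in segment 2 (161.6° to 196.4°, simple-harmonic, h = -6): β = 188.9 − 161.6 = 27.3°, B = 34.8°; Δs = -6/2·(1 − cos(π·0.7845)) = -5.3382; s = 7.0000 − 5.3382 = 1.6618
segment 2 (161.6° to 196.4°, simple-harmonic, h = -6) is passed completely: s = 7.0000 + (-6) = 1.0000
segment 3 (196.4° to 334.1°, cycloidal, h = 7) is passed completely: s = 1.0000 + (7) = 8.0000
θ = 350.9° falls in segment 4 (334.1° to 360°, simple-harmonic, h = -8): β = 350.9 − 334.1 = 16.8°, B = 25.9°; Δs = -8/2·(1 − cos(π·0.6486)) = -5.8008; s = 8.0000 − 5.8008 = 2.1992
θ = 352.2° falls in segment 4 (334.1° to 360°, simple-harmonic, h = -8): β = 352.2 − 334.1 = 18.1°, B = 25.9°; Δs = -8/2·(1 − cos(π·0.6988)) = -6.3393; s = 8.0000 − 6.3393 = 1.6607
θ=188.9°: R = R0 + s = 33 + 1.6618 = 34.6618
θ=350.9°: R = R0 + s = 33 + 2.1992 = 35.1992
θ=352.2°: R = R0 + s = 33 + 1.6607 = 34.6607

θ=188.9°: 34.6618
θ=350.9°: 35.1992
θ=352.2°: 34.6607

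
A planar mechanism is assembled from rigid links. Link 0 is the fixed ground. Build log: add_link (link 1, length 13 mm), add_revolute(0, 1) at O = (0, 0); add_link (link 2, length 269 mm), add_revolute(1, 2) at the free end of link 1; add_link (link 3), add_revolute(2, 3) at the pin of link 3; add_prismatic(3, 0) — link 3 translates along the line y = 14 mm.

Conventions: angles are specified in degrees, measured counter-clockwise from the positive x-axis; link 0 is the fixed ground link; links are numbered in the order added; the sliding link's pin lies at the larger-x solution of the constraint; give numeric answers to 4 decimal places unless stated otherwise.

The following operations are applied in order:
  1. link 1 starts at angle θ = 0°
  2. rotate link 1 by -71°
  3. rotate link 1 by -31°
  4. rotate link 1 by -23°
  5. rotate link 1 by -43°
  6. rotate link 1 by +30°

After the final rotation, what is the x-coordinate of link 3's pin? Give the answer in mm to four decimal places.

geometry: r = 13 mm, L = 269 mm, e = 14 mm; θ starts at 0°
rotate link 1 by -71°: θ ← 0° -71° = -71°
rotate link 1 by -31°: θ ← -71° -31° = -102°
rotate link 1 by -23°: θ ← -102° -23° = -125°
rotate link 1 by -43°: θ ← -125° -43° = -168°
rotate link 1 by +30°: θ ← -168° +30° = -138°
crank pin P = (r cos θ, r sin θ) = (-9.660883, -8.698698)
h = r sin θ − e = -8.698698 − 14 = -22.698698
x = r cos θ + √(L² − h²) = -9.660883 + 268.040611 = 258.379728

258.3797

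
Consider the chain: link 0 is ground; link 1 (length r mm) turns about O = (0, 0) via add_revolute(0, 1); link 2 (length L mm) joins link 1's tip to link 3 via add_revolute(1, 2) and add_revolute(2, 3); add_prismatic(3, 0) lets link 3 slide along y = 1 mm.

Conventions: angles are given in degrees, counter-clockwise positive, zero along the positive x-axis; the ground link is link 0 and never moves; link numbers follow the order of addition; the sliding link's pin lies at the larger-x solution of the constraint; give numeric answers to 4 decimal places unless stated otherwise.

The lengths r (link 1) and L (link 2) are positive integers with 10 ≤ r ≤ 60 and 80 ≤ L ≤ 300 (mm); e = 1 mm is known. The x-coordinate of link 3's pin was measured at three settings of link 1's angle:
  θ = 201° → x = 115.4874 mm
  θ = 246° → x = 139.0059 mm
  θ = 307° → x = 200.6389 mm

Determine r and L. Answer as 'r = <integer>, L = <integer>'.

constraint per measurement: (x − r cos θ)² + (r sin θ − e)² = L²
subtracting the θ₁ and θ₂ equations cancels the r² and L² terms:
r = (x₁² − x₂²) / (2[(x₁cos θ₁ + e sin θ₁) − (x₂cos θ₂ + e sin θ₂)]) = 59.0001 → r = 59
L² = (x₁ − r cos θ₁)² + (r sin θ₁ − e)² = 29584.0066 → L = 172.0000 → L = 172
check at θ₃=307°: x = 200.6389 (printed 200.6389) ✓

r = 59, L = 172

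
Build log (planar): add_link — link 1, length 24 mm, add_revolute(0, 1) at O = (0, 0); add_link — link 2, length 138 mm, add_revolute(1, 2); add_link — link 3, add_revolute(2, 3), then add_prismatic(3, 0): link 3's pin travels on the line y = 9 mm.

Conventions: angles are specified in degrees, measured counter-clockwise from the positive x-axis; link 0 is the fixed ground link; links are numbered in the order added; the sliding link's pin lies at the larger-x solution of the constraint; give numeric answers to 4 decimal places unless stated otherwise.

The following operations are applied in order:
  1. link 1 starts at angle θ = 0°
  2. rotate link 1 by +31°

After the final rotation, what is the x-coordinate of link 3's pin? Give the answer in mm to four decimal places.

geometry: r = 24 mm, L = 138 mm, e = 9 mm; θ starts at 0°
rotate link 1 by +31°: θ ← 0° +31° = 31°
crank pin P = (r cos θ, r sin θ) = (20.572015, 12.360914)
h = r sin θ − e = 12.360914 − 9 = 3.360914
x = r cos θ + √(L² − h²) = 20.572015 + 137.959067 = 158.531083

158.5311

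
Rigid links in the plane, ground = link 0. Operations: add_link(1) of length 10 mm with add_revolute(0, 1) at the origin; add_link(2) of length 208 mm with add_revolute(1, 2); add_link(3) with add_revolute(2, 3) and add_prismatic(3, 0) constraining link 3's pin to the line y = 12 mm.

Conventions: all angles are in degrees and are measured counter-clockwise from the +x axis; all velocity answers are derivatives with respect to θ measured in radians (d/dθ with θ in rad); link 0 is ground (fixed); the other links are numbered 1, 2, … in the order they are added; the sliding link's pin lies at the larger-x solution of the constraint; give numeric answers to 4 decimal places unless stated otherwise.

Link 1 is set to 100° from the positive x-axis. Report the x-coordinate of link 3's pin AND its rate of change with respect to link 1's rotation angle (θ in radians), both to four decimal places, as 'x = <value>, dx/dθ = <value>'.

geometry: r = 10 mm, L = 208 mm, e = 12 mm
crank pin P = (r cos θ, r sin θ) = (-1.736482, 9.848078)
h = r sin θ − e = 9.848078 − 12 = -2.151922
x = r cos θ + √(L² − h²) = -1.736482 + 207.988868 = 206.252386
dx/dθ = −r sin θ − h·r cos θ/√(L² − h²) (θ in radians; h = -2.151922) = -9.866044

x = 206.2524, dx/dθ = -9.8660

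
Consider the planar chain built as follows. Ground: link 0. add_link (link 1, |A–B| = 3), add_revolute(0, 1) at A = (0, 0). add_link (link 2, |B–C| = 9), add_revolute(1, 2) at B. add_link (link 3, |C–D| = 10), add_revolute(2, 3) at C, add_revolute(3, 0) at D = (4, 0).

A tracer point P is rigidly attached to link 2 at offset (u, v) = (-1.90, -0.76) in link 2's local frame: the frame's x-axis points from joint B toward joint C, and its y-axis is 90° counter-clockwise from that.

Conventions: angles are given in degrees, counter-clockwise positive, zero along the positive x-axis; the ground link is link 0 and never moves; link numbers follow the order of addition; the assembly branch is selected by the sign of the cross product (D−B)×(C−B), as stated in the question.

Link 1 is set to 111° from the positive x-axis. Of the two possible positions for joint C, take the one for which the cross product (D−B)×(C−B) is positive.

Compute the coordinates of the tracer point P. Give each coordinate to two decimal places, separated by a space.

A=(0,0), D=(4.00,0)
B = A + 3.00·(cos111°, sin111°) = (-1.0751, 2.8007)
|BD| = 5.7966
circle(B,9.00) ∩ circle(D,10.00): a=1.2594, h=8.9114
  candidates: C₊=(4.3333,9.9944) cross=51.656; C₋=(-4.2782,-5.6100) cross=-51.656
  branch + wants cross > 0 → take C=(4.3333,9.9944) (cross=51.656)
ex = (C−B)/|BC| = (0.6009,0.7993); ey = (-0.7993,0.6009)
P = B + -1.90·ex + -0.76·ey = (-1.6094,0.8254)

-1.61 0.83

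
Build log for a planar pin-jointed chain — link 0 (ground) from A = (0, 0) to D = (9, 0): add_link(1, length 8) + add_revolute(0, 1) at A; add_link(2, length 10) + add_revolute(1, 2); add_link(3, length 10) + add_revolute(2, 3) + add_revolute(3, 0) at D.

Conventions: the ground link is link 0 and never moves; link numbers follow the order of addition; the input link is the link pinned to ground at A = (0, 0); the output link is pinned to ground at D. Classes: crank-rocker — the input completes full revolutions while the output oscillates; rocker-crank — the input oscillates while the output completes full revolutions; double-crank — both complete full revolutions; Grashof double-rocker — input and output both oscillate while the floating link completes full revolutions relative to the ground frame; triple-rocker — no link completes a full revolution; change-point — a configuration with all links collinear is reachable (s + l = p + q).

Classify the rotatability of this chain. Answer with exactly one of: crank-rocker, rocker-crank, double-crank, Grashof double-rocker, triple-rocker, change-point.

lengths: ground=9, input=8, coupler=10, output=10
sorted: s=8 (shortest), l=10 (longest), p+q=19
s + l = 18 vs p + q = 19
s + l < p + q (Grashof) with shortest = input link → crank-rocker

crank-rocker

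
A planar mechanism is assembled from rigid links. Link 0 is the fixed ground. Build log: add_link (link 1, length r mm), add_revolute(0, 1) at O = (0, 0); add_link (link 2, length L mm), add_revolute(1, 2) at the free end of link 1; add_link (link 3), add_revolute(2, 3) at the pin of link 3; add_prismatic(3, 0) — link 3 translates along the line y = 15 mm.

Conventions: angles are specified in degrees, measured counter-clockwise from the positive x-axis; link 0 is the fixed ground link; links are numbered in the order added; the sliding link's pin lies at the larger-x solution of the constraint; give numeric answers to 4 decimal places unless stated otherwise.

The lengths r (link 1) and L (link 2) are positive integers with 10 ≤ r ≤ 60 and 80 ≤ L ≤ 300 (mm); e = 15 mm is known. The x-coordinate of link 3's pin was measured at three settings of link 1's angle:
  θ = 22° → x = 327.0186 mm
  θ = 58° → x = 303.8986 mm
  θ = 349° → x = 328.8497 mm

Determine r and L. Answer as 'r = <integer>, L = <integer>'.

constraint per measurement: (x − r cos θ)² + (r sin θ − e)² = L²
subtracting the θ₁ and θ₂ equations cancels the r² and L² terms:
r = (x₁² − x₂²) / (2[(x₁cos θ₁ + e sin θ₁) − (x₂cos θ₂ + e sin θ₂)]) = 54.0000 → r = 54
L² = (x₁ − r cos θ₁)² + (r sin θ₁ − e)² = 76729.0145 → L = 277.0000 → L = 277
check at θ₃=349°: x = 328.8497 (printed 328.8497) ✓

r = 54, L = 277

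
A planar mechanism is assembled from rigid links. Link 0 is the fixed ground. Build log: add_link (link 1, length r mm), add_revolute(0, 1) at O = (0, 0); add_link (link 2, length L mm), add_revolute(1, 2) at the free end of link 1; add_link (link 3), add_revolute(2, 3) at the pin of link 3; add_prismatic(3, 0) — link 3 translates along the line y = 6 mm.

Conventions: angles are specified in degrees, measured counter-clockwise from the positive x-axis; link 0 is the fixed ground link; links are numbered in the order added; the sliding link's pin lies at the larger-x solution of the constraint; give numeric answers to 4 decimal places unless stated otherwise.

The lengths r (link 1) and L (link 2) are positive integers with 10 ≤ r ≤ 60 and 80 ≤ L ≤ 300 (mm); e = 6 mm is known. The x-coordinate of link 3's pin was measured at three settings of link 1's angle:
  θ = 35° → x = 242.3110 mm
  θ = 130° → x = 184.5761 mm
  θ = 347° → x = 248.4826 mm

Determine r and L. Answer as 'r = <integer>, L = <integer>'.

constraint per measurement: (x − r cos θ)² + (r sin θ − e)² = L²
subtracting the θ₁ and θ₂ equations cancels the r² and L² terms:
r = (x₁² − x₂²) / (2[(x₁cos θ₁ + e sin θ₁) − (x₂cos θ₂ + e sin θ₂)]) = 39.0000 → r = 39
L² = (x₁ − r cos θ₁)² + (r sin θ₁ − e)² = 44521.0020 → L = 211.0000 → L = 211
check at θ₃=347°: x = 248.4826 (printed 248.4826) ✓

r = 39, L = 211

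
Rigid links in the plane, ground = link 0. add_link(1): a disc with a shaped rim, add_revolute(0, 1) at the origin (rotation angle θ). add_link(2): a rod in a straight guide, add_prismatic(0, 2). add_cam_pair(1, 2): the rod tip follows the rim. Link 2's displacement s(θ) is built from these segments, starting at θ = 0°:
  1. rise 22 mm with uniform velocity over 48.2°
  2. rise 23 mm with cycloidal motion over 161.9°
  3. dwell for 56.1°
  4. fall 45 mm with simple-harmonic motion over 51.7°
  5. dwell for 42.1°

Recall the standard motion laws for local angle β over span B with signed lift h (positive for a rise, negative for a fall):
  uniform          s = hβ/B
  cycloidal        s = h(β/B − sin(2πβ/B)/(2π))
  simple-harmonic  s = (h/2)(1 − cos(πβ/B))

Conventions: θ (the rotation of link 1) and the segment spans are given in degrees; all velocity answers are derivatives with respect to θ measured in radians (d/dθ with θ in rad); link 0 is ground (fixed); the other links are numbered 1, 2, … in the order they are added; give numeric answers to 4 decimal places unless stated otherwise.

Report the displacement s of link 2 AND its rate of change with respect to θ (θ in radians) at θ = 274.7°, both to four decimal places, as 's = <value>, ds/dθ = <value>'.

segment 1 (0° to 48.2°, uniform, h = 22) is passed completely: s = 0.0000 + (22) = 22.0000
segment 2 (48.2° to 210.1°, cycloidal, h = 23) is passed completely: s = 22.0000 + (23) = 45.0000
segment 3 (210.1° to 266.2°, dwell): s unchanged at 45.0000
θ = 274.7° falls in segment 4 (266.2° to 317.9°, simple-harmonic, h = -45): β = 274.7 − 266.2 = 8.5°, B = 51.7°; Δs = -45/2·(1 − cos(π·0.1644)) = -2.9352; s = 45.0000 − 2.9352 = 42.0648
velocity in seg [266.2°–317.9°] (simple-harmonic), θ in radians: β = 8.5° = 0.1484 rad, B = 51.7° = 0.9023 rad; ds/dθ = (πh/(2B)) sin(πβ/B) = (π·(-45)/(2·0.9023)) sin(π·0.1644) = -38.686347 mm/rad

s = 42.0648, ds/dθ = -38.6863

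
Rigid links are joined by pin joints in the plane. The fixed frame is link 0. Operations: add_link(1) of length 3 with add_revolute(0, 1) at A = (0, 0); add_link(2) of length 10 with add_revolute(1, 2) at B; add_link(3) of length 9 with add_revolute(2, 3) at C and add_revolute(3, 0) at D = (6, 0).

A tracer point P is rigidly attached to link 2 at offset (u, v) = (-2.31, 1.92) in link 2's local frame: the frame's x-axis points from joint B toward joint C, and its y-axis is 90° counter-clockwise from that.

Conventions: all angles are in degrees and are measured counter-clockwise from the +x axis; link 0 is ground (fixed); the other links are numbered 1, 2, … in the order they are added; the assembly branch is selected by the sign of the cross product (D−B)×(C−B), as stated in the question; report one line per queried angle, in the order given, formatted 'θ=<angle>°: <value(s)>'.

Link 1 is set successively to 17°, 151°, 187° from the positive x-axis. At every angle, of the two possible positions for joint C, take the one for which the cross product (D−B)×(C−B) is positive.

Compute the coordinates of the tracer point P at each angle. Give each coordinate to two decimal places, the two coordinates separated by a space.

A=(0,0), D=(6.00,0)
θ=17°: B = A + 3.00·(cos17°, sin17°) = (2.8689, 0.8771)
θ=17°: |BD| = 3.2516
θ=17°: circle(B,10.00) ∩ circle(D,9.00): a=4.5474, h=8.9062
θ=17°:   candidates: C₊=(9.6502,8.2265) cross=28.960; C₋=(4.8453,-8.9256) cross=-28.960
θ=17°:   branch + wants cross > 0 → take C=(9.6502,8.2265) (cross=28.960)
θ=17°: ex = (C−B)/|BC| = (0.6781,0.7349); ey = (-0.7349,0.6781)
θ=17°: P = B + -2.31·ex + 1.92·ey = (-0.1087,0.4814)
θ=151°: B = A + 3.00·(cos151°, sin151°) = (-2.6239, 1.4544)
θ=151°: |BD| = 8.7456
θ=151°: circle(B,10.00) ∩ circle(D,9.00): a=5.4591, h=8.3785
θ=151°:   candidates: C₊=(4.1526,8.8083) cross=73.275; C₋=(1.3658,-7.7152) cross=-73.275
θ=151°:   branch + wants cross > 0 → take C=(4.1526,8.8083) (cross=73.275)
θ=151°: ex = (C−B)/|BC| = (0.6776,0.7354); ey = (-0.7354,0.6776)
θ=151°: P = B + -2.31·ex + 1.92·ey = (-5.6012,1.0567)
θ=187°: B = A + 3.00·(cos187°, sin187°) = (-2.9776, -0.3656)
θ=187°: |BD| = 8.9851
θ=187°: circle(B,10.00) ∩ circle(D,9.00): a=5.5498, h=8.3186
θ=187°:   candidates: C₊=(2.2291,8.1719) cross=74.743; C₋=(2.9061,-8.4515) cross=-74.743
θ=187°:   branch + wants cross > 0 → take C=(2.2291,8.1719) (cross=74.743)
θ=187°: ex = (C−B)/|BC| = (0.5207,0.8538); ey = (-0.8538,0.5207)
θ=187°: P = B + -2.31·ex + 1.92·ey = (-5.8196,-1.3381)

θ=17°: -0.11 0.48
θ=151°: -5.60 1.06
θ=187°: -5.82 -1.34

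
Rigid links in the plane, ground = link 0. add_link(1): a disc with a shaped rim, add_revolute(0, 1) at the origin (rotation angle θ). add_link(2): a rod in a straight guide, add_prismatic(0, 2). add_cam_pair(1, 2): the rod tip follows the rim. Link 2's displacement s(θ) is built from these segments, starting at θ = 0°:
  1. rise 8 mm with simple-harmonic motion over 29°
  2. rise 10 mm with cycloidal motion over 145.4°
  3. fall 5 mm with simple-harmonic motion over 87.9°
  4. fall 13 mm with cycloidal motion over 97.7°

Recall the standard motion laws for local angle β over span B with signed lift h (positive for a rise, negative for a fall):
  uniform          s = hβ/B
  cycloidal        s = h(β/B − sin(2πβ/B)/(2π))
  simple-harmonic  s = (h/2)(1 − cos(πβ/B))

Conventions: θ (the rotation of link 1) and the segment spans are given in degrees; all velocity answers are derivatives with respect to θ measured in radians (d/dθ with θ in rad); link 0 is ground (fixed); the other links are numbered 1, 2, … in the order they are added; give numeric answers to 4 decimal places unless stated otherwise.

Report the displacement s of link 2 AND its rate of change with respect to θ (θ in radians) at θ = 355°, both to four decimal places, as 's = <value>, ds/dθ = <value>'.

segment 1 (0° to 29°, simple-harmonic, h = 8) is passed completely: s = 0.0000 + (8) = 8.0000
segment 2 (29° to 174.4°, cycloidal, h = 10) is passed completely: s = 8.0000 + (10) = 18.0000
segment 3 (174.4° to 262.3°, simple-harmonic, h = -5) is passed completely: s = 18.0000 + (-5) = 13.0000
θ = 355° falls in segment 4 (262.3° to 360°, cycloidal, h = -13): β = 355 − 262.3 = 92.7°, B = 97.7°; Δs = -13·(0.9488 − sin(2π·0.9488)/(2π)) = -12.9886; s = 13.0000 − 12.9886 = 0.0114
velocity in seg [262.3°–360°] (cycloidal), θ in radians: β = 92.7° = 1.6179 rad, B = 97.7° = 1.7052 rad; ds/dθ = (h/B)(1 − cos(2πβ/B)) = ((-13)/1.7052)(1 − cos(2π·0.9488)) = -0.390757 mm/rad

s = 0.0114, ds/dθ = -0.3908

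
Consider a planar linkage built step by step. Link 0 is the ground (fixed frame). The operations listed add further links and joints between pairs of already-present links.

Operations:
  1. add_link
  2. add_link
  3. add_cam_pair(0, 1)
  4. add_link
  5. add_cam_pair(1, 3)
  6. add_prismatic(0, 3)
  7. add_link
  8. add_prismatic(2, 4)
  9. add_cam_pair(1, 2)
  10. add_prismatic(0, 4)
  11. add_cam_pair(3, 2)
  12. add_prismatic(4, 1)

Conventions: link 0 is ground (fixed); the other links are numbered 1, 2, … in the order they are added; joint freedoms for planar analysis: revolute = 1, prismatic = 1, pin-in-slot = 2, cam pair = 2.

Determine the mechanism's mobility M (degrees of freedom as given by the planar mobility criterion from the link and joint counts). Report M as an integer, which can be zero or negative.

link 0 = ground. State L|J1|J2 = 1|0|0
+link1  2|0|0
+link2  3|0|0
C(0,1) f=2→J2  3|0|1
+link3  4|0|1
C(1,3) f=2→J2  4|0|2
P(0,3) f=1→J1  4|1|2
+link4  5|1|2
P(2,4) f=1→J1  5|2|2
C(1,2) f=2→J2  5|2|3
P(0,4) f=1→J1  5|3|3
C(3,2) f=2→J2  5|3|4
P(4,1) f=1→J1  5|4|4
M = 3(5−1)−2·4−4 = 12−8−4 = 0

M = 0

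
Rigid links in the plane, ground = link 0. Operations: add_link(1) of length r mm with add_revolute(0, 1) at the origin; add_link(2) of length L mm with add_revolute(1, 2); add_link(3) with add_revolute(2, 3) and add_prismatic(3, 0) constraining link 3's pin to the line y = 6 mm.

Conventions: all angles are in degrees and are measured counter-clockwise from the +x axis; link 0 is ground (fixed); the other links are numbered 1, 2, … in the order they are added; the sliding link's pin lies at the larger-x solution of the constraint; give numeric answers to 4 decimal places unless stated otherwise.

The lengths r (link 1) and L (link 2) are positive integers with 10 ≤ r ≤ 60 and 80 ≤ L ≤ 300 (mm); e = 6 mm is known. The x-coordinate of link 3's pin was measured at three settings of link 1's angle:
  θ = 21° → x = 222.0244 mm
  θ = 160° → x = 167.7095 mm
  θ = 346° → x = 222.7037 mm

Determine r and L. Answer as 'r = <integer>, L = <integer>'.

constraint per measurement: (x − r cos θ)² + (r sin θ − e)² = L²
subtracting the θ₁ and θ₂ equations cancels the r² and L² terms:
r = (x₁² − x₂²) / (2[(x₁cos θ₁ + e sin θ₁) − (x₂cos θ₂ + e sin θ₂)]) = 29.0000 → r = 29
L² = (x₁ − r cos θ₁)² + (r sin θ₁ − e)² = 38025.0194 → L = 195.0000 → L = 195
check at θ₃=346°: x = 222.7037 (printed 222.7037) ✓

r = 29, L = 195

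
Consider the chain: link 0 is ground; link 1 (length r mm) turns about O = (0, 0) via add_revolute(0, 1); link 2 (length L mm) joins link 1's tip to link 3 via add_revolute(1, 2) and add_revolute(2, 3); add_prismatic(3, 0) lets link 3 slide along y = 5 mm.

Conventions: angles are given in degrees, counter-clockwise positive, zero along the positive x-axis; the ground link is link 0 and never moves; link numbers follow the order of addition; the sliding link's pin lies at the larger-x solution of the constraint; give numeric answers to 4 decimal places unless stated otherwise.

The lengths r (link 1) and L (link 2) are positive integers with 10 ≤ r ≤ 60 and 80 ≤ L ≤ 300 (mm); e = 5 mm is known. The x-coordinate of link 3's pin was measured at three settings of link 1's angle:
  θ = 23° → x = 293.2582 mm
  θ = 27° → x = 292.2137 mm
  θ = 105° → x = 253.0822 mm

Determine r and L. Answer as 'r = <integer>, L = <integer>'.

constraint per measurement: (x − r cos θ)² + (r sin θ − e)² = L²
subtracting the θ₁ and θ₂ equations cancels the r² and L² terms:
r = (x₁² − x₂²) / (2[(x₁cos θ₁ + e sin θ₁) − (x₂cos θ₂ + e sin θ₂)]) = 33.0020 → r = 33
L² = (x₁ − r cos θ₁)² + (r sin θ₁ − e)² = 69169.0212 → L = 263.0000 → L = 263
check at θ₃=105°: x = 253.0822 (printed 253.0822) ✓

r = 33, L = 263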